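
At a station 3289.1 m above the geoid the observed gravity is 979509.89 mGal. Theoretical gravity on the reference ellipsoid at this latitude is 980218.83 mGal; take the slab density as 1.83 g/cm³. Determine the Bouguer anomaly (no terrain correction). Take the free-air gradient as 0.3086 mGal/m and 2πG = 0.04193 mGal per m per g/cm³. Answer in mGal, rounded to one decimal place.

53.7

Free-air correction = 0.3086 × 3289.1 = 1015.02 mGal
Free-air anomaly = 979509.89 − 980218.83 + (1015.02) = 306.08 mGal
Bouguer slab correction = 0.04193 × 1.83 × 3289.1 = 252.38 mGal
Simple Bouguer anomaly = 306.08 − (252.38) = 53.70 mGal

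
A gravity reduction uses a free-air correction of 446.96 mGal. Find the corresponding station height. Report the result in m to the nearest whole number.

1448

h = 446.96 / 0.3086 = 1448.35 m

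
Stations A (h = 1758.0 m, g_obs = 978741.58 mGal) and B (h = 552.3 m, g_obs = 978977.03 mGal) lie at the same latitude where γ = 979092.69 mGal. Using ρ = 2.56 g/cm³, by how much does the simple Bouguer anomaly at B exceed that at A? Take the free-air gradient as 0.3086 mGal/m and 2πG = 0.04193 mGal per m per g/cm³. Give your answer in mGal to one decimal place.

Δg_SB(A) = 978741.58 − 979092.69 + 0.3086×1758.0 − 0.04193×2.56×1758.0 = 2.70 mGal
Δg_SB(B) = 978977.03 − 979092.69 + 0.3086×552.3 − 0.04193×2.56×552.3 = -4.50 mGal
Difference = -4.50 − (2.70) = -7.20 mGal

-7.2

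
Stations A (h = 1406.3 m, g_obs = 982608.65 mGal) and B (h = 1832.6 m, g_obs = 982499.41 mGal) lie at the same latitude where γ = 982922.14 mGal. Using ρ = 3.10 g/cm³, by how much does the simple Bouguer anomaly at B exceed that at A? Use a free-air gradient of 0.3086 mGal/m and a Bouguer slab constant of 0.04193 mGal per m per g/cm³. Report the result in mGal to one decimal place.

Δg_SB(A) = 982608.65 − 982922.14 + 0.3086×1406.3 − 0.04193×3.10×1406.3 = -62.30 mGal
Δg_SB(B) = 982499.41 − 982922.14 + 0.3086×1832.6 − 0.04193×3.10×1832.6 = -95.40 mGal
Difference = -95.40 − (-62.30) = -33.10 mGal

-33.1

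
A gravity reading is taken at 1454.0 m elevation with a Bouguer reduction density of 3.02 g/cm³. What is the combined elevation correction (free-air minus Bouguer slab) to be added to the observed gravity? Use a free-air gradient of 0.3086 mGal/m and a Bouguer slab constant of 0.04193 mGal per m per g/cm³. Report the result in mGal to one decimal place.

Combined gradient = 0.3086 − 0.04193 × 3.02 = 0.1819714 mGal/m
Combined elevation correction = 0.1819714 × 1454.0 = 264.6 mGal

264.6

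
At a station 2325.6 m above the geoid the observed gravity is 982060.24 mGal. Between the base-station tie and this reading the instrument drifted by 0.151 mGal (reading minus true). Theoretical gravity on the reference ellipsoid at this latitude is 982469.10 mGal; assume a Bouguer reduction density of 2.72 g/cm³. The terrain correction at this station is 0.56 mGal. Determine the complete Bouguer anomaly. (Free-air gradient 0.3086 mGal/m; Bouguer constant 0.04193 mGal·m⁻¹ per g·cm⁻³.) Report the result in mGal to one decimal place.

44.0

Drift-corrected reading = 982060.24 − (0.151) = 982060.089 mGal
Free-air correction = 0.3086 × 2325.6 = 717.68 mGal
Free-air anomaly = 982060.089 − 982469.10 + (717.68) = 308.669 mGal
Bouguer slab correction = 0.04193 × 2.72 × 2325.6 = 265.23 mGal
Simple Bouguer anomaly = 308.669 − (265.23) = 43.439 mGal
Complete Bouguer anomaly = 43.439 + 0.56 = 43.999 mGal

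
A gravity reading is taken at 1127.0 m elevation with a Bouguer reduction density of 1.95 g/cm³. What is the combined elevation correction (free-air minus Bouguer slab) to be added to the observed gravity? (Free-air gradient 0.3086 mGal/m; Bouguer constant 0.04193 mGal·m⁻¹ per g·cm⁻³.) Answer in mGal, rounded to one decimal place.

255.6

Combined gradient = 0.3086 − 0.04193 × 1.95 = 0.2268365 mGal/m
Combined elevation correction = 0.2268365 × 1127.0 = 255.6 mGal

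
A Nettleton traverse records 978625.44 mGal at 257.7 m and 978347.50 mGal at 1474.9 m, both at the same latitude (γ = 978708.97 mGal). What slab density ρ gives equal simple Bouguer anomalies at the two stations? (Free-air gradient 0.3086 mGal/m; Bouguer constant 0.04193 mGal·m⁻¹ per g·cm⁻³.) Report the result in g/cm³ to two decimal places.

1.91

Δg_obs = 978347.50 − 978625.44 = -277.94 mGal over Δh = 1474.9 − 257.7 = 1217.2 m
Equal Bouguer anomalies ⇒ Δg_obs + (0.3086 − 0.04193ρ)·Δh = 0
0.3086 − 0.04193ρ = −Δg_obs/Δh = 0.22834
ρ = (0.3086 − 0.22834) / 0.04193 = 1.91 g/cm³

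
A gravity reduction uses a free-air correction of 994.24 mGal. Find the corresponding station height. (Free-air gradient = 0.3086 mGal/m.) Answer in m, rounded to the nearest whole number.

3222

h = 994.24 / 0.3086 = 3221.78 m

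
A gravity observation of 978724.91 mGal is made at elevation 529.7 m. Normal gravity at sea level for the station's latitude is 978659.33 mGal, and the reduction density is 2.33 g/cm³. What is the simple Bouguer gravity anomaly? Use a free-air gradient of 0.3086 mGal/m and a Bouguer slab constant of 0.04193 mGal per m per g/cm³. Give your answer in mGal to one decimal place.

Free-air correction = 0.3086 × 529.7 = 163.47 mGal
Free-air anomaly = 978724.91 − 978659.33 + (163.47) = 229.05 mGal
Bouguer slab correction = 0.04193 × 2.33 × 529.7 = 51.75 mGal
Simple Bouguer anomaly = 229.05 − (51.75) = 177.30 mGal

177.3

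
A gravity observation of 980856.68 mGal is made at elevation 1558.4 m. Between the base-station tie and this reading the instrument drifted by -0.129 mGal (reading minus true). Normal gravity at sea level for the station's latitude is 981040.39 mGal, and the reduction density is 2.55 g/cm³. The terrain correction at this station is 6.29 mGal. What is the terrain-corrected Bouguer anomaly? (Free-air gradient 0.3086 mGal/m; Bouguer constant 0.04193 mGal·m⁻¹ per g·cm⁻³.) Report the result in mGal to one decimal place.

137.0

Drift-corrected reading = 980856.68 − (-0.129) = 980856.809 mGal
Free-air correction = 0.3086 × 1558.4 = 480.92 mGal
Free-air anomaly = 980856.809 − 981040.39 + (480.92) = 297.339 mGal
Bouguer slab correction = 0.04193 × 2.55 × 1558.4 = 166.63 mGal
Simple Bouguer anomaly = 297.339 − (166.63) = 130.709 mGal
Complete Bouguer anomaly = 130.709 + 6.29 = 136.999 mGal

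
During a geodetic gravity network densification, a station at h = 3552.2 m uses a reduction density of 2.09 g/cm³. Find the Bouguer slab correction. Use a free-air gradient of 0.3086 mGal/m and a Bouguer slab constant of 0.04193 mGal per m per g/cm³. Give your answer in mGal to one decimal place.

Bouguer slab correction = 0.04193 × 2.09 × 3552.2 = 311.3 mGal

311.3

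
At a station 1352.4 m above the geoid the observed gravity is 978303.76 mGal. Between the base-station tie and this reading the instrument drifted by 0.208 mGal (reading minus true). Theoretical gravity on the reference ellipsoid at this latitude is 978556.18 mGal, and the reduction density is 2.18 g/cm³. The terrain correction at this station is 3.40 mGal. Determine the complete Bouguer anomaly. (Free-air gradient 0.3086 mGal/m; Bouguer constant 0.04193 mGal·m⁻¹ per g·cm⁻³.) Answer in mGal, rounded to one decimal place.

44.5

Drift-corrected reading = 978303.76 − (0.208) = 978303.552 mGal
Free-air correction = 0.3086 × 1352.4 = 417.35 mGal
Free-air anomaly = 978303.552 − 978556.18 + (417.35) = 164.722 mGal
Bouguer slab correction = 0.04193 × 2.18 × 1352.4 = 123.62 mGal
Simple Bouguer anomaly = 164.722 − (123.62) = 41.102 mGal
Complete Bouguer anomaly = 41.102 + 3.40 = 44.502 mGal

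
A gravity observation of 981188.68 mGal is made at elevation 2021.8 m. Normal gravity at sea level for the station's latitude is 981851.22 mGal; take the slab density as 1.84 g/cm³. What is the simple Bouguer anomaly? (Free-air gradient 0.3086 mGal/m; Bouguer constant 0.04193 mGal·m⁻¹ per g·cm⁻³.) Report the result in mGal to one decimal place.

Free-air correction = 0.3086 × 2021.8 = 623.93 mGal
Free-air anomaly = 981188.68 − 981851.22 + (623.93) = -38.61 mGal
Bouguer slab correction = 0.04193 × 1.84 × 2021.8 = 155.98 mGal
Simple Bouguer anomaly = -38.61 − (155.98) = -194.59 mGal

-194.6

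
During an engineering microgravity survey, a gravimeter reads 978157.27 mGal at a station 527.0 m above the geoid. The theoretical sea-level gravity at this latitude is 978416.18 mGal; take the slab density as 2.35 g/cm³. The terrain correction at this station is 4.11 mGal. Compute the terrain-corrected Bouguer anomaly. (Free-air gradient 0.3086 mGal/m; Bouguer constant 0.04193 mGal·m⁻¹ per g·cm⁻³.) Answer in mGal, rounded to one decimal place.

Free-air correction = 0.3086 × 527.0 = 162.63 mGal
Free-air anomaly = 978157.27 − 978416.18 + (162.63) = -96.28 mGal
Bouguer slab correction = 0.04193 × 2.35 × 527.0 = 51.93 mGal
Simple Bouguer anomaly = -96.28 − (51.93) = -148.21 mGal
Complete Bouguer anomaly = -148.21 + 4.11 = -144.10 mGal

-144.1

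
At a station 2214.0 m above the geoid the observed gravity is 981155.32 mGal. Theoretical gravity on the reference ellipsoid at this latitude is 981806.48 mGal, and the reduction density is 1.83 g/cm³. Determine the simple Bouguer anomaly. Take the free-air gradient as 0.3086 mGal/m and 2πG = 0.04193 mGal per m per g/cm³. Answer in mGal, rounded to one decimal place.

-137.8

Free-air correction = 0.3086 × 2214.0 = 683.24 mGal
Free-air anomaly = 981155.32 − 981806.48 + (683.24) = 32.08 mGal
Bouguer slab correction = 0.04193 × 1.83 × 2214.0 = 169.88 mGal
Simple Bouguer anomaly = 32.08 − (169.88) = -137.80 mGal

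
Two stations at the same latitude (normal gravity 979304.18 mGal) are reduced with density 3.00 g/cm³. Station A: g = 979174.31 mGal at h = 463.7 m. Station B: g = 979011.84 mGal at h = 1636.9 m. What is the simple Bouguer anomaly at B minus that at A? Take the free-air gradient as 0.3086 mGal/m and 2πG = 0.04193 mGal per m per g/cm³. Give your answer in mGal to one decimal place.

52.0

Δg_SB(A) = 979174.31 − 979304.18 + 0.3086×463.7 − 0.04193×3.00×463.7 = -45.10 mGal
Δg_SB(B) = 979011.84 − 979304.18 + 0.3086×1636.9 − 0.04193×3.00×1636.9 = 6.90 mGal
Difference = 6.90 − (-45.10) = 52.00 mGal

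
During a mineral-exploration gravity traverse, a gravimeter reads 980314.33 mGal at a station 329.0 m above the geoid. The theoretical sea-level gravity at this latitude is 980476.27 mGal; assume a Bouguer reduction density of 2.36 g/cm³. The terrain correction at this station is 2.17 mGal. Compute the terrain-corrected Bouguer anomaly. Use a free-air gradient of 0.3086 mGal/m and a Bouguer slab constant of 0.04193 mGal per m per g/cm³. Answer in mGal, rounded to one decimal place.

Free-air correction = 0.3086 × 329.0 = 101.53 mGal
Free-air anomaly = 980314.33 − 980476.27 + (101.53) = -60.41 mGal
Bouguer slab correction = 0.04193 × 2.36 × 329.0 = 32.56 mGal
Simple Bouguer anomaly = -60.41 − (32.56) = -92.97 mGal
Complete Bouguer anomaly = -92.97 + 2.17 = -90.80 mGal

-90.8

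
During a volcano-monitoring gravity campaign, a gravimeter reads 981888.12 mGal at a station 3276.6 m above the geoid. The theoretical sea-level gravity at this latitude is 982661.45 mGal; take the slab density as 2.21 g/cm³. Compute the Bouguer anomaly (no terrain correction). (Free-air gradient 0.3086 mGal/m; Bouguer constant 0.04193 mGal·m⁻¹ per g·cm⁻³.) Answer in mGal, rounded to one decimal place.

Free-air correction = 0.3086 × 3276.6 = 1011.16 mGal
Free-air anomaly = 981888.12 − 982661.45 + (1011.16) = 237.83 mGal
Bouguer slab correction = 0.04193 × 2.21 × 3276.6 = 303.63 mGal
Simple Bouguer anomaly = 237.83 − (303.63) = -65.80 mGal

-65.8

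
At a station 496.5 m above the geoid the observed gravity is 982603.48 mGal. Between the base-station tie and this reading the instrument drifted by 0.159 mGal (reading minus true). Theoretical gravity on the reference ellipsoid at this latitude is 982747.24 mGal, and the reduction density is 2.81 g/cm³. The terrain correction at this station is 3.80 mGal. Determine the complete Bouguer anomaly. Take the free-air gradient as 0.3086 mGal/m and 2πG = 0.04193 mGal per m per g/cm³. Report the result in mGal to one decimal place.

Drift-corrected reading = 982603.48 − (0.159) = 982603.321 mGal
Free-air correction = 0.3086 × 496.5 = 153.22 mGal
Free-air anomaly = 982603.321 − 982747.24 + (153.22) = 9.301 mGal
Bouguer slab correction = 0.04193 × 2.81 × 496.5 = 58.50 mGal
Simple Bouguer anomaly = 9.301 − (58.50) = -49.199 mGal
Complete Bouguer anomaly = -49.199 + 3.80 = -45.399 mGal

-45.4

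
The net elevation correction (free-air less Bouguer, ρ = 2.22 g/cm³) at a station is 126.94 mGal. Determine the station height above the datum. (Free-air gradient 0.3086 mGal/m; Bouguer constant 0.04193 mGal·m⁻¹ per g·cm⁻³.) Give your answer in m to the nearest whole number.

Combined gradient = 0.3086 − 0.04193 × 2.22 = 0.2155154 mGal/m
h = 126.94 / 0.2155154 = 589.01 m

589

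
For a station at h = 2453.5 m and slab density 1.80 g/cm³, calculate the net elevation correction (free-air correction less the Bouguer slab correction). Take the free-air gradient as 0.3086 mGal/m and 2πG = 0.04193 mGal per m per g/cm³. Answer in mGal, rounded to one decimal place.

572.0

Combined gradient = 0.3086 − 0.04193 × 1.80 = 0.2331260 mGal/m
Combined elevation correction = 0.2331260 × 2453.5 = 572.0 mGal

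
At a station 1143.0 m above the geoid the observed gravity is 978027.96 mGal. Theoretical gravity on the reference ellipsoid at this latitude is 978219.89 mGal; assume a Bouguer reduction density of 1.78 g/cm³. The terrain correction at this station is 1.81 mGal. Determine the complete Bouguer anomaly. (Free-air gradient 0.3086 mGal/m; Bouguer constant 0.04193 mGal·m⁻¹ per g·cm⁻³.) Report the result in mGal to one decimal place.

77.3

Free-air correction = 0.3086 × 1143.0 = 352.73 mGal
Free-air anomaly = 978027.96 − 978219.89 + (352.73) = 160.80 mGal
Bouguer slab correction = 0.04193 × 1.78 × 1143.0 = 85.31 mGal
Simple Bouguer anomaly = 160.80 − (85.31) = 75.49 mGal
Complete Bouguer anomaly = 75.49 + 1.81 = 77.30 mGal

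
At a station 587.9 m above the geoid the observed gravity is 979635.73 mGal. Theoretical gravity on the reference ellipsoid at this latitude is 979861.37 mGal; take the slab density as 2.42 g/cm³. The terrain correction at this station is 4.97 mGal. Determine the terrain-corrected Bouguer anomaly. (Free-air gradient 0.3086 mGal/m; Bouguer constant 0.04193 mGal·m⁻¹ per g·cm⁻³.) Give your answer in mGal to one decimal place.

Free-air correction = 0.3086 × 587.9 = 181.43 mGal
Free-air anomaly = 979635.73 − 979861.37 + (181.43) = -44.21 mGal
Bouguer slab correction = 0.04193 × 2.42 × 587.9 = 59.65 mGal
Simple Bouguer anomaly = -44.21 − (59.65) = -103.86 mGal
Complete Bouguer anomaly = -103.86 + 4.97 = -98.89 mGal

-98.9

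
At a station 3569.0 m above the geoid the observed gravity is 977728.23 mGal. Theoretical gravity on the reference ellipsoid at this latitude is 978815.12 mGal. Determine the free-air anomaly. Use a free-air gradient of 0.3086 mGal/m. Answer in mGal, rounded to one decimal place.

Free-air correction = 0.3086 × 3569.0 = 1101.39 mGal
Free-air anomaly = 977728.23 − 978815.12 + (1101.39) = 14.50 mGal

14.5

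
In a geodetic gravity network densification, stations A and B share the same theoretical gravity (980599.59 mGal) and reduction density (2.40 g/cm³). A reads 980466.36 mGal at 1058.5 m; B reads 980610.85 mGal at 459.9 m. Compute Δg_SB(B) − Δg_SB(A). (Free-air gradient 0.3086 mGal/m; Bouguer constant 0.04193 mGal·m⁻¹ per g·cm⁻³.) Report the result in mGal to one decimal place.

Δg_SB(A) = 980466.36 − 980599.59 + 0.3086×1058.5 − 0.04193×2.40×1058.5 = 86.90 mGal
Δg_SB(B) = 980610.85 − 980599.59 + 0.3086×459.9 − 0.04193×2.40×459.9 = 106.90 mGal
Difference = 106.90 − (86.90) = 20.00 mGal

20.0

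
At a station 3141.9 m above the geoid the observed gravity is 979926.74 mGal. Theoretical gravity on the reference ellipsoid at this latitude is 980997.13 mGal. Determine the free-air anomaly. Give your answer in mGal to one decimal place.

-100.8

Free-air correction = 0.3086 × 3141.9 = 969.59 mGal
Free-air anomaly = 979926.74 − 980997.13 + (969.59) = -100.80 mGal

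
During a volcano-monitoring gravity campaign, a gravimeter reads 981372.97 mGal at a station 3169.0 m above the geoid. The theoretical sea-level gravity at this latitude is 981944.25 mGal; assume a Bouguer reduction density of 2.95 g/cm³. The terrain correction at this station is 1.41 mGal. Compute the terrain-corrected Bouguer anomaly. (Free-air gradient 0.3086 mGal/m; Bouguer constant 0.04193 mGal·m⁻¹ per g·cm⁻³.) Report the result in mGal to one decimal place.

16.1

Free-air correction = 0.3086 × 3169.0 = 977.95 mGal
Free-air anomaly = 981372.97 − 981944.25 + (977.95) = 406.67 mGal
Bouguer slab correction = 0.04193 × 2.95 × 3169.0 = 391.98 mGal
Simple Bouguer anomaly = 406.67 − (391.98) = 14.69 mGal
Complete Bouguer anomaly = 14.69 + 1.41 = 16.10 mGal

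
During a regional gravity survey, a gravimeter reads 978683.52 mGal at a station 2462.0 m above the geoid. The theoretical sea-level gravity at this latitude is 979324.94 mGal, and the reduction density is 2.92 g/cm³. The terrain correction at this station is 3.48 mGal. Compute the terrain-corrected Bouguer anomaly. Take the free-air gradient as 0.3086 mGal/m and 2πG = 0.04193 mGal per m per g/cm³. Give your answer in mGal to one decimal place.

Free-air correction = 0.3086 × 2462.0 = 759.77 mGal
Free-air anomaly = 978683.52 − 979324.94 + (759.77) = 118.35 mGal
Bouguer slab correction = 0.04193 × 2.92 × 2462.0 = 301.44 mGal
Simple Bouguer anomaly = 118.35 − (301.44) = -183.09 mGal
Complete Bouguer anomaly = -183.09 + 3.48 = -179.61 mGal

-179.6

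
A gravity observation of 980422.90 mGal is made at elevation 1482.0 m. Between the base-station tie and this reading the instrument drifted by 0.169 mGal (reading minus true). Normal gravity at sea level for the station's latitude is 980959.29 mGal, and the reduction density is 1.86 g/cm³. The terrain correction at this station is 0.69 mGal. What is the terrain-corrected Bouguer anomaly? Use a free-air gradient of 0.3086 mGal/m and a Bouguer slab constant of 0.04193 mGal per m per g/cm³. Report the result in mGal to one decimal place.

-194.1

Drift-corrected reading = 980422.90 − (0.169) = 980422.731 mGal
Free-air correction = 0.3086 × 1482.0 = 457.35 mGal
Free-air anomaly = 980422.731 − 980959.29 + (457.35) = -79.209 mGal
Bouguer slab correction = 0.04193 × 1.86 × 1482.0 = 115.58 mGal
Simple Bouguer anomaly = -79.209 − (115.58) = -194.789 mGal
Complete Bouguer anomaly = -194.789 + 0.69 = -194.099 mGal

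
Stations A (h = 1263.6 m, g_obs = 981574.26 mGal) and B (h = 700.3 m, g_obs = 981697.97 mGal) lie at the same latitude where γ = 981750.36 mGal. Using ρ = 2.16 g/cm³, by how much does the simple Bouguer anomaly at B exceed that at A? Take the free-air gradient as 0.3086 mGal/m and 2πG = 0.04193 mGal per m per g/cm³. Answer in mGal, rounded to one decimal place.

0.9

Δg_SB(A) = 981574.26 − 981750.36 + 0.3086×1263.6 − 0.04193×2.16×1263.6 = 99.40 mGal
Δg_SB(B) = 981697.97 − 981750.36 + 0.3086×700.3 − 0.04193×2.16×700.3 = 100.30 mGal
Difference = 100.30 − (99.40) = 0.90 mGal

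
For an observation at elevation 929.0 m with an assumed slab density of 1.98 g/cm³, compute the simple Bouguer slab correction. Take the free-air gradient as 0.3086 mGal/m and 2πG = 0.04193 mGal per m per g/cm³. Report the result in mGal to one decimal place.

77.1

Bouguer slab correction = 0.04193 × 1.98 × 929.0 = 77.1 mGal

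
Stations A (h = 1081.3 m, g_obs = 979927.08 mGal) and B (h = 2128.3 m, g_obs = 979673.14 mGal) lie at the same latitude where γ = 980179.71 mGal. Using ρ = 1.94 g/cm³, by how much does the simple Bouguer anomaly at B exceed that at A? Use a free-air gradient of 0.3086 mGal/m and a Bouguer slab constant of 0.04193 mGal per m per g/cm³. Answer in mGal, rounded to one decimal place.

-16.0

Δg_SB(A) = 979927.08 − 980179.71 + 0.3086×1081.3 − 0.04193×1.94×1081.3 = -6.90 mGal
Δg_SB(B) = 979673.14 − 980179.71 + 0.3086×2128.3 − 0.04193×1.94×2128.3 = -22.90 mGal
Difference = -22.90 − (-6.90) = -16.00 mGal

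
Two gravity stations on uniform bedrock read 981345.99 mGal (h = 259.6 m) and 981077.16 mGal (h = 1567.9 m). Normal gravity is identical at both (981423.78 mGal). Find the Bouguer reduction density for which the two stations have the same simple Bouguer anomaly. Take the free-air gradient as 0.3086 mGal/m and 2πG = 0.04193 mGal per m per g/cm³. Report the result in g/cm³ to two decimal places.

Δg_obs = 981077.16 − 981345.99 = -268.83 mGal over Δh = 1567.9 − 259.6 = 1308.3 m
Equal Bouguer anomalies ⇒ Δg_obs + (0.3086 − 0.04193ρ)·Δh = 0
0.3086 − 0.04193ρ = −Δg_obs/Δh = 0.20548
ρ = (0.3086 − 0.20548) / 0.04193 = 2.46 g/cm³

2.46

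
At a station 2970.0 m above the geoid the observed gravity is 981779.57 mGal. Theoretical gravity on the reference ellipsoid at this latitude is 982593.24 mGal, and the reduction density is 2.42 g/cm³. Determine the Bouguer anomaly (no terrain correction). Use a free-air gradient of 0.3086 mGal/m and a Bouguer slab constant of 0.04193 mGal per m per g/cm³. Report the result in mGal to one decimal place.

Free-air correction = 0.3086 × 2970.0 = 916.54 mGal
Free-air anomaly = 981779.57 − 982593.24 + (916.54) = 102.87 mGal
Bouguer slab correction = 0.04193 × 2.42 × 2970.0 = 301.37 mGal
Simple Bouguer anomaly = 102.87 − (301.37) = -198.50 mGal

-198.5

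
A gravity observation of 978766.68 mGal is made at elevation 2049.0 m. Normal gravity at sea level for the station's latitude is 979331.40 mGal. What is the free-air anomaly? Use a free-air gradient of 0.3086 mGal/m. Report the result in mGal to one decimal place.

67.6

Free-air correction = 0.3086 × 2049.0 = 632.32 mGal
Free-air anomaly = 978766.68 − 979331.40 + (632.32) = 67.60 mGal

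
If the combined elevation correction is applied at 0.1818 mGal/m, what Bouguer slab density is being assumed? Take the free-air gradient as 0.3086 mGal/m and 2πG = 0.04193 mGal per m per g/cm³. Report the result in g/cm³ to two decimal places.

0.1818 = 0.3086 − 0.04193 × ρ
ρ = (0.3086 − 0.1818) / 0.04193 = 3.02 g/cm³

3.02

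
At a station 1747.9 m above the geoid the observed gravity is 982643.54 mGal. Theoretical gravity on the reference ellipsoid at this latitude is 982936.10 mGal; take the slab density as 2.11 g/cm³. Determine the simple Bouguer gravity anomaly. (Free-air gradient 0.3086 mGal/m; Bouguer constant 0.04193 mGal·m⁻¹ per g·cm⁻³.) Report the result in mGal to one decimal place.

Free-air correction = 0.3086 × 1747.9 = 539.40 mGal
Free-air anomaly = 982643.54 − 982936.10 + (539.40) = 246.84 mGal
Bouguer slab correction = 0.04193 × 2.11 × 1747.9 = 154.64 mGal
Simple Bouguer anomaly = 246.84 − (154.64) = 92.20 mGal

92.2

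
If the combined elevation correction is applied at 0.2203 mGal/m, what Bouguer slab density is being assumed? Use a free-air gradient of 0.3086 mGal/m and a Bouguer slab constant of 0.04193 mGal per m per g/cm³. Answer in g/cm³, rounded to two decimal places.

0.2203 = 0.3086 − 0.04193 × ρ
ρ = (0.3086 − 0.2203) / 0.04193 = 2.11 g/cm³

2.11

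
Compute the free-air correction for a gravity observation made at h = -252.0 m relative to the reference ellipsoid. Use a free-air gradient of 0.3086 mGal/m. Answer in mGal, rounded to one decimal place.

-77.8

Free-air correction = 0.3086 × -252.0 = -77.8 mGal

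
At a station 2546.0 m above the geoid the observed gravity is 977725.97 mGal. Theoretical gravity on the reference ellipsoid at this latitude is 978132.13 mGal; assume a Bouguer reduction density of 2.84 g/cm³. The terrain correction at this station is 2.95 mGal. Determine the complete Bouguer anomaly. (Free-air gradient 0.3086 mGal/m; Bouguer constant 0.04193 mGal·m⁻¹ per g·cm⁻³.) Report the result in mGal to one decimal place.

79.3

Free-air correction = 0.3086 × 2546.0 = 785.70 mGal
Free-air anomaly = 977725.97 − 978132.13 + (785.70) = 379.54 mGal
Bouguer slab correction = 0.04193 × 2.84 × 2546.0 = 303.18 mGal
Simple Bouguer anomaly = 379.54 − (303.18) = 76.36 mGal
Complete Bouguer anomaly = 76.36 + 2.95 = 79.31 mGal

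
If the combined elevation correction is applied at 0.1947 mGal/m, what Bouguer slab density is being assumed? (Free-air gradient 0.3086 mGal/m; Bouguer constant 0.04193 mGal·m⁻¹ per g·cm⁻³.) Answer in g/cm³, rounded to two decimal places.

2.72

0.1947 = 0.3086 − 0.04193 × ρ
ρ = (0.3086 − 0.1947) / 0.04193 = 2.72 g/cm³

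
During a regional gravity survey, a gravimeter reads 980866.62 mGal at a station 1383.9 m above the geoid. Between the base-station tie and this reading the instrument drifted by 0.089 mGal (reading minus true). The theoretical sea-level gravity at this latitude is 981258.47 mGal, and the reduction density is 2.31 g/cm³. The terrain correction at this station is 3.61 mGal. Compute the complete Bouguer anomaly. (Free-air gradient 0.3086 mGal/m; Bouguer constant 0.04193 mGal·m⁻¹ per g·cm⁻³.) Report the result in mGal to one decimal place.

-95.3

Drift-corrected reading = 980866.62 − (0.089) = 980866.531 mGal
Free-air correction = 0.3086 × 1383.9 = 427.07 mGal
Free-air anomaly = 980866.531 − 981258.47 + (427.07) = 35.131 mGal
Bouguer slab correction = 0.04193 × 2.31 × 1383.9 = 134.04 mGal
Simple Bouguer anomaly = 35.131 − (134.04) = -98.909 mGal
Complete Bouguer anomaly = -98.909 + 3.61 = -95.299 mGal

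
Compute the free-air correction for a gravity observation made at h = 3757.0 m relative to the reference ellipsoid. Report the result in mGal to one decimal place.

Free-air correction = 0.3086 × 3757.0 = 1159.4 mGal

1159.4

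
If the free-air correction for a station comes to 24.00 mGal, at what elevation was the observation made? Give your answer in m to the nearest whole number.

78

h = 24.00 / 0.3086 = 77.77 m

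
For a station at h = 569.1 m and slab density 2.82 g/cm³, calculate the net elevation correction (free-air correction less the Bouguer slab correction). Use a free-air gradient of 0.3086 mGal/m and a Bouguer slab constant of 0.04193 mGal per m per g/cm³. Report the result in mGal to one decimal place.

Combined gradient = 0.3086 − 0.04193 × 2.82 = 0.1903574 mGal/m
Combined elevation correction = 0.1903574 × 569.1 = 108.3 mGal

108.3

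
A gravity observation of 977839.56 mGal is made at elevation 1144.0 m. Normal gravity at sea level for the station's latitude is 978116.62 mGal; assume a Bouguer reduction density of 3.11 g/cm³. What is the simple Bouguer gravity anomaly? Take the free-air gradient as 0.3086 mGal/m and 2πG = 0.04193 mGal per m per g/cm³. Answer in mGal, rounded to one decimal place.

Free-air correction = 0.3086 × 1144.0 = 353.04 mGal
Free-air anomaly = 977839.56 − 978116.62 + (353.04) = 75.98 mGal
Bouguer slab correction = 0.04193 × 3.11 × 1144.0 = 149.18 mGal
Simple Bouguer anomaly = 75.98 − (149.18) = -73.20 mGal

-73.2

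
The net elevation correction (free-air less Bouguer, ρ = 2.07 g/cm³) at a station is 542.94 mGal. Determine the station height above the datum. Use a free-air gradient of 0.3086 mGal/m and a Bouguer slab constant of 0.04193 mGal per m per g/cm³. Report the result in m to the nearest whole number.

Combined gradient = 0.3086 − 0.04193 × 2.07 = 0.2218049 mGal/m
h = 542.94 / 0.2218049 = 2447.83 m

2448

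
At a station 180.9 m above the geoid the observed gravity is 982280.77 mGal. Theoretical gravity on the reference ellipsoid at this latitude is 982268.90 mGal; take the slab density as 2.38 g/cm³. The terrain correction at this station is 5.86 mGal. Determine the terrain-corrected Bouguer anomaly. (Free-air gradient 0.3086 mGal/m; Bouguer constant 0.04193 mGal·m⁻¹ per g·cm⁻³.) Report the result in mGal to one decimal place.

Free-air correction = 0.3086 × 180.9 = 55.83 mGal
Free-air anomaly = 982280.77 − 982268.90 + (55.83) = 67.70 mGal
Bouguer slab correction = 0.04193 × 2.38 × 180.9 = 18.05 mGal
Simple Bouguer anomaly = 67.70 − (18.05) = 49.65 mGal
Complete Bouguer anomaly = 49.65 + 5.86 = 55.51 mGal

55.5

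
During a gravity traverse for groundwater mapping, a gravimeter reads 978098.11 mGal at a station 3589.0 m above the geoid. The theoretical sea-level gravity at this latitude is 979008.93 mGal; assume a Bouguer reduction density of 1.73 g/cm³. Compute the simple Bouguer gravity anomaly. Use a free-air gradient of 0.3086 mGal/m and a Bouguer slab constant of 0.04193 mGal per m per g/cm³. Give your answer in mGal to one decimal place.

-63.6

Free-air correction = 0.3086 × 3589.0 = 1107.57 mGal
Free-air anomaly = 978098.11 − 979008.93 + (1107.57) = 196.75 mGal
Bouguer slab correction = 0.04193 × 1.73 × 3589.0 = 260.34 mGal
Simple Bouguer anomaly = 196.75 − (260.34) = -63.59 mGal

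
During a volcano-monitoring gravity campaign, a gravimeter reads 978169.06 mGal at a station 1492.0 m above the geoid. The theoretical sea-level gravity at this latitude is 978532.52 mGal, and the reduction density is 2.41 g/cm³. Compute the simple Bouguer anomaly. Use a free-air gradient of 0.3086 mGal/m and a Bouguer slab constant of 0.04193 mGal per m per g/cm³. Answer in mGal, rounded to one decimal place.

Free-air correction = 0.3086 × 1492.0 = 460.43 mGal
Free-air anomaly = 978169.06 − 978532.52 + (460.43) = 96.97 mGal
Bouguer slab correction = 0.04193 × 2.41 × 1492.0 = 150.77 mGal
Simple Bouguer anomaly = 96.97 − (150.77) = -53.80 mGal

-53.8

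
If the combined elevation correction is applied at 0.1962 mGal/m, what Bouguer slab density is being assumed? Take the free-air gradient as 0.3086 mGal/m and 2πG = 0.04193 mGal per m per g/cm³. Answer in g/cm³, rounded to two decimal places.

0.1962 = 0.3086 − 0.04193 × ρ
ρ = (0.3086 − 0.1962) / 0.04193 = 2.68 g/cm³

2.68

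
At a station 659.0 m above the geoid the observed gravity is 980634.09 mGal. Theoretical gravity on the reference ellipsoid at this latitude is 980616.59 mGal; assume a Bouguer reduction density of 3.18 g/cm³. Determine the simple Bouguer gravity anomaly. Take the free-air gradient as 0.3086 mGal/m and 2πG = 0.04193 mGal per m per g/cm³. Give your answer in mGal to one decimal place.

Free-air correction = 0.3086 × 659.0 = 203.37 mGal
Free-air anomaly = 980634.09 − 980616.59 + (203.37) = 220.87 mGal
Bouguer slab correction = 0.04193 × 3.18 × 659.0 = 87.87 mGal
Simple Bouguer anomaly = 220.87 − (87.87) = 133.00 mGal

133.0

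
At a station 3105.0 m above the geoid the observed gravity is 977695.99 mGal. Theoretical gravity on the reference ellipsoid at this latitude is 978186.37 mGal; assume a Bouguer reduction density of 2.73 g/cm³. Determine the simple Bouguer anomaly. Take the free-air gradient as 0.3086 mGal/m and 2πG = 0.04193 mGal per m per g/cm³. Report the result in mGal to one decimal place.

112.4

Free-air correction = 0.3086 × 3105.0 = 958.20 mGal
Free-air anomaly = 977695.99 − 978186.37 + (958.20) = 467.82 mGal
Bouguer slab correction = 0.04193 × 2.73 × 3105.0 = 355.43 mGal
Simple Bouguer anomaly = 467.82 − (355.43) = 112.39 mGal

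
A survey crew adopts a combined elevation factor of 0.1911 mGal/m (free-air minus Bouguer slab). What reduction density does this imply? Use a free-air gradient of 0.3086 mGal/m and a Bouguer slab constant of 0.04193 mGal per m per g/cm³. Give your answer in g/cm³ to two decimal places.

2.80

0.1911 = 0.3086 − 0.04193 × ρ
ρ = (0.3086 − 0.1911) / 0.04193 = 2.80 g/cm³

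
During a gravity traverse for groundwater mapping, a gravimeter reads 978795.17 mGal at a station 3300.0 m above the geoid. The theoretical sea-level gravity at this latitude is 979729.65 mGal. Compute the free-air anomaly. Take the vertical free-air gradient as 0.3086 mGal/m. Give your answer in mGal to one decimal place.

Free-air correction = 0.3086 × 3300.0 = 1018.38 mGal
Free-air anomaly = 978795.17 − 979729.65 + (1018.38) = 83.90 mGal

83.9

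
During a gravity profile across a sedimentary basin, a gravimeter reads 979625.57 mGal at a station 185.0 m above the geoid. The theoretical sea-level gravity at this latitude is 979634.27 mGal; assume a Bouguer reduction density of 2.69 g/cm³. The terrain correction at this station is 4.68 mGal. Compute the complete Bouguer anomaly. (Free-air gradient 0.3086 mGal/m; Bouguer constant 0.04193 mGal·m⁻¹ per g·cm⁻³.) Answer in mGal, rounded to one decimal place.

Free-air correction = 0.3086 × 185.0 = 57.09 mGal
Free-air anomaly = 979625.57 − 979634.27 + (57.09) = 48.39 mGal
Bouguer slab correction = 0.04193 × 2.69 × 185.0 = 20.87 mGal
Simple Bouguer anomaly = 48.39 − (20.87) = 27.52 mGal
Complete Bouguer anomaly = 27.52 + 4.68 = 32.20 mGal

32.2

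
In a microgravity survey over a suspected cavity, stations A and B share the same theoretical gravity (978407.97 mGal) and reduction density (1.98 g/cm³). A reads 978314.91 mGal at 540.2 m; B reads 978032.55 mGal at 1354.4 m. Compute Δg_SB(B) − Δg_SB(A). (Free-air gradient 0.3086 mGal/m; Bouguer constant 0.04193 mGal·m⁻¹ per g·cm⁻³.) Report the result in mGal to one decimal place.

-98.7

Δg_SB(A) = 978314.91 − 978407.97 + 0.3086×540.2 − 0.04193×1.98×540.2 = 28.80 mGal
Δg_SB(B) = 978032.55 − 978407.97 + 0.3086×1354.4 − 0.04193×1.98×1354.4 = -69.90 mGal
Difference = -69.90 − (28.80) = -98.70 mGal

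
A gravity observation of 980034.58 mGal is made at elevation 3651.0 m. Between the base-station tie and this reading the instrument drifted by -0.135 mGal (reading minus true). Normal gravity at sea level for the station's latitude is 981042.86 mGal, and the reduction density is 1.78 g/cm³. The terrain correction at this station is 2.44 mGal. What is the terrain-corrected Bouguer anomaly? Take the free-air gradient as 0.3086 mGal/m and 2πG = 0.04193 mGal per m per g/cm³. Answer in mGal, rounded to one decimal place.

-151.5

Drift-corrected reading = 980034.58 − (-0.135) = 980034.715 mGal
Free-air correction = 0.3086 × 3651.0 = 1126.70 mGal
Free-air anomaly = 980034.715 − 981042.86 + (1126.70) = 118.555 mGal
Bouguer slab correction = 0.04193 × 1.78 × 3651.0 = 272.49 mGal
Simple Bouguer anomaly = 118.555 − (272.49) = -153.935 mGal
Complete Bouguer anomaly = -153.935 + 2.44 = -151.495 mGal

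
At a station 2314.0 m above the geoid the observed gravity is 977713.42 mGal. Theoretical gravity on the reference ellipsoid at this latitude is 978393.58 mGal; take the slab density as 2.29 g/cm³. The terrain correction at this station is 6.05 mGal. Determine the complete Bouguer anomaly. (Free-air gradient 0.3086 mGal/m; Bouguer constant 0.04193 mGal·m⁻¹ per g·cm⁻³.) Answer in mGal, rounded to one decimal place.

-182.2

Free-air correction = 0.3086 × 2314.0 = 714.10 mGal
Free-air anomaly = 977713.42 − 978393.58 + (714.10) = 33.94 mGal
Bouguer slab correction = 0.04193 × 2.29 × 2314.0 = 222.19 mGal
Simple Bouguer anomaly = 33.94 − (222.19) = -188.25 mGal
Complete Bouguer anomaly = -188.25 + 6.05 = -182.20 mGal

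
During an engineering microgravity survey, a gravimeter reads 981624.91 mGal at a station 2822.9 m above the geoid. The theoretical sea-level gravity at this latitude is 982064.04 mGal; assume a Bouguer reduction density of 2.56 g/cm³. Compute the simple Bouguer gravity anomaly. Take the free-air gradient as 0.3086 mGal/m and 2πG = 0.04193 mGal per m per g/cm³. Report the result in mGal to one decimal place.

Free-air correction = 0.3086 × 2822.9 = 871.15 mGal
Free-air anomaly = 981624.91 − 982064.04 + (871.15) = 432.02 mGal
Bouguer slab correction = 0.04193 × 2.56 × 2822.9 = 303.01 mGal
Simple Bouguer anomaly = 432.02 − (303.01) = 129.01 mGal

129.0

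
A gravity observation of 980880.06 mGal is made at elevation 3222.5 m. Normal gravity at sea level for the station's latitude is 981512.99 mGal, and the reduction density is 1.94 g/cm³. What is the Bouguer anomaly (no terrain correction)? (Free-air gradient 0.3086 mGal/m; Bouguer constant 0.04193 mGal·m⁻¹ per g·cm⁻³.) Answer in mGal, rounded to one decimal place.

Free-air correction = 0.3086 × 3222.5 = 994.46 mGal
Free-air anomaly = 980880.06 − 981512.99 + (994.46) = 361.53 mGal
Bouguer slab correction = 0.04193 × 1.94 × 3222.5 = 262.13 mGal
Simple Bouguer anomaly = 361.53 − (262.13) = 99.40 mGal

99.4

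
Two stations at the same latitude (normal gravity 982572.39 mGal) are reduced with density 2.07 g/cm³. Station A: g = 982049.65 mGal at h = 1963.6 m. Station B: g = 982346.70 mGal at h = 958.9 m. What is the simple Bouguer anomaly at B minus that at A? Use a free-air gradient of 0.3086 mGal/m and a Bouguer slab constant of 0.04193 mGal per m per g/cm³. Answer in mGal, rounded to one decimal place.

74.2

Δg_SB(A) = 982049.65 − 982572.39 + 0.3086×1963.6 − 0.04193×2.07×1963.6 = -87.20 mGal
Δg_SB(B) = 982346.70 − 982572.39 + 0.3086×958.9 − 0.04193×2.07×958.9 = -13.00 mGal
Difference = -13.00 − (-87.20) = 74.20 mGal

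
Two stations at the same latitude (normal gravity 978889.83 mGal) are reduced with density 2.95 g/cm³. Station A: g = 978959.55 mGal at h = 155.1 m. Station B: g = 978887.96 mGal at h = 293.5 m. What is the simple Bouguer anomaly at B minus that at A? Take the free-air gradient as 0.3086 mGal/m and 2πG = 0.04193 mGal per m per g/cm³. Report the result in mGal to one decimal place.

Δg_SB(A) = 978959.55 − 978889.83 + 0.3086×155.1 − 0.04193×2.95×155.1 = 98.40 mGal
Δg_SB(B) = 978887.96 − 978889.83 + 0.3086×293.5 − 0.04193×2.95×293.5 = 52.40 mGal
Difference = 52.40 − (98.40) = -46.00 mGal

-46.0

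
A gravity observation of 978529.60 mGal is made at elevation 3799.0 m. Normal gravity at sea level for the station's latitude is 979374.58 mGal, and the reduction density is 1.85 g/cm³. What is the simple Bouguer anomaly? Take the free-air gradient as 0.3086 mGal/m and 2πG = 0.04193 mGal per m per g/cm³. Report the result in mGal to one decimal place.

32.7

Free-air correction = 0.3086 × 3799.0 = 1172.37 mGal
Free-air anomaly = 978529.60 − 979374.58 + (1172.37) = 327.39 mGal
Bouguer slab correction = 0.04193 × 1.85 × 3799.0 = 294.69 mGal
Simple Bouguer anomaly = 327.39 − (294.69) = 32.70 mGal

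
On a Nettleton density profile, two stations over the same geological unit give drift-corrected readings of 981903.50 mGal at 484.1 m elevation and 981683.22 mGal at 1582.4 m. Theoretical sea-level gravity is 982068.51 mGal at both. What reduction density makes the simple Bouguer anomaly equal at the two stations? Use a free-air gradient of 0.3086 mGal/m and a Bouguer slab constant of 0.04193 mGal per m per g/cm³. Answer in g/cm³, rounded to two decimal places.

Δg_obs = 981683.22 − 981903.50 = -220.28 mGal over Δh = 1582.4 − 484.1 = 1098.3 m
Equal Bouguer anomalies ⇒ Δg_obs + (0.3086 − 0.04193ρ)·Δh = 0
0.3086 − 0.04193ρ = −Δg_obs/Δh = 0.20056
ρ = (0.3086 − 0.20056) / 0.04193 = 2.58 g/cm³

2.58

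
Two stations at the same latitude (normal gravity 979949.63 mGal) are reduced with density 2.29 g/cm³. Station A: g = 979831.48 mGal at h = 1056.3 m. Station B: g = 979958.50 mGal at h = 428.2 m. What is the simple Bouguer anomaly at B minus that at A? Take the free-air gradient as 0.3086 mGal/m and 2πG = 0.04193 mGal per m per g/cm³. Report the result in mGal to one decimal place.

-6.5

Δg_SB(A) = 979831.48 − 979949.63 + 0.3086×1056.3 − 0.04193×2.29×1056.3 = 106.40 mGal
Δg_SB(B) = 979958.50 − 979949.63 + 0.3086×428.2 − 0.04193×2.29×428.2 = 99.90 mGal
Difference = 99.90 − (106.40) = -6.50 mGal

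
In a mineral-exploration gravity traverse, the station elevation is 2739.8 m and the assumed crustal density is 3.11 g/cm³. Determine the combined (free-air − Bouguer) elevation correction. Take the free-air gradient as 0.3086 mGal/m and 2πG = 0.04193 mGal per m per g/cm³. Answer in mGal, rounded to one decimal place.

488.2

Combined gradient = 0.3086 − 0.04193 × 3.11 = 0.1781977 mGal/m
Combined elevation correction = 0.1781977 × 2739.8 = 488.2 mGal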